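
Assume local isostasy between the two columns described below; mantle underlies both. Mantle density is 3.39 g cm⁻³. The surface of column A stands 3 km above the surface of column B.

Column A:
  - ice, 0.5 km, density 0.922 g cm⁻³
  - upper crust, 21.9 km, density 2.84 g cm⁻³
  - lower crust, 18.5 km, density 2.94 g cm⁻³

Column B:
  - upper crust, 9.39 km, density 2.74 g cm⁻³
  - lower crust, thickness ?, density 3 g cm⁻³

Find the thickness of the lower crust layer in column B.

13.7 km

Take the compensation level at the base of the deeper column (depth z_c below the surface of column A) and equate Σ ρ_i t_i down to z_c; mantle fills any gap and the z_c terms cancel.
Column A: 0.5×0.922 + 21.9×2.84 + 18.5×2.94 + (z_c − 40.9)×3.39
Column B: 3×0 + 9.39×2.74 + x×3 + (z_c − 3 − 9.39 − x)×3.39
The z_c×3.39 term appears on both sides and cancels. Collect the known terms of each column as K = Σ(ρt)_known − 3.39 × (depth of known layers): K_A = 117.047 − 3.39×40.9 = −21.604; K_B = 25.7286 − 3.39×(3 + 9.39) = −16.2735.
Balance: K_A = K_B − x×(3.39 − 3), so x = (K_B − K_A)/(3.39 − 3) = 5.3305/0.39 = 13.7 km.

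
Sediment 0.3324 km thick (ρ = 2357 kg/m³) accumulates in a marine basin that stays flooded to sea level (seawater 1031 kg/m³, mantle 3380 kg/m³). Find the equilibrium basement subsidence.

Submarine loading: the sediment displaces seawater, and the subsidence is in turn flooded, so s (ρ_m − ρ_w) = t (ρ_sed − ρ_w).
s = 0.3324 km × (2357 − 1031) / (3380 − 1031) = 0.188 km.

0.188 km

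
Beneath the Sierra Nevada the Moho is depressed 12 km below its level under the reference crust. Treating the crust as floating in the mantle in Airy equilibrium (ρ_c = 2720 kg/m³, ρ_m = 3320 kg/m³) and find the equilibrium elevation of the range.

2.65 km

Isostatic balance requires: ρ_c h = (ρ_m − ρ_c) r.
h = r (ρ_m − ρ_c) / ρ_c = 12 km × (3320 − 2720) / 2720 = 2.65 km.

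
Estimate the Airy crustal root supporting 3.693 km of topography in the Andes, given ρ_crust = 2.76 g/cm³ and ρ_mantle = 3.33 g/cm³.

Isostatic balance requires: the weight of the topography is balanced by the buoyancy of the root, ρ_c h = (ρ_m − ρ_c) r.
r = h · ρ_c / (ρ_m − ρ_c) = 3.693 km × 2.76 / (3.33 − 2.76) = 17.9 km.

17.9 km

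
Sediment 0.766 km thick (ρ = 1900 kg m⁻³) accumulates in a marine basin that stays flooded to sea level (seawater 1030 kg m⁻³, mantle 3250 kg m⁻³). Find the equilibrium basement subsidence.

Submarine loading: the sediment displaces seawater, and the subsidence is in turn flooded, so s (ρ_m − ρ_w) = t (ρ_sed − ρ_w).
s = 0.766 km × (1900 − 1030) / (3250 − 1030) = 0.3 km.

0.3 km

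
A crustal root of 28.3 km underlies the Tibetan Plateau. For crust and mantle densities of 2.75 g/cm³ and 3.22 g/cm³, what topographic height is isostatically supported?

Equating mass per unit area of the two columns: ρ_c h = (ρ_m − ρ_c) r.
h = r (ρ_m − ρ_c) / ρ_c = 28.3 km × (3.22 − 2.75) / 2.75 = 4.84 km.

4.84 km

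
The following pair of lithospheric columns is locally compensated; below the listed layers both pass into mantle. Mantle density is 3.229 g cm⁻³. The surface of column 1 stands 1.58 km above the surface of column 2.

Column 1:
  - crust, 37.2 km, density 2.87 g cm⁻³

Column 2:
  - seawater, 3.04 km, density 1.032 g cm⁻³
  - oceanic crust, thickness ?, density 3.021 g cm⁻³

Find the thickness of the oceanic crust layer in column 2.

Take the compensation level at the base of the deeper column (depth z_c below the surface of column 1) and equate Σ ρ_i t_i down to z_c; mantle fills any gap and the z_c terms cancel.
Column 1: 37.2×2.87 + (z_c − 37.2)×3.229
Column 2: 1.58×0 + 3.04×1.032 + x×3.021 + (z_c − 1.58 − 3.04 − x)×3.229
The z_c×3.229 term appears on both sides and cancels. Collect the known terms of each column as K = Σ(ρt)_known − 3.229 × (depth of known layers): K_1 = 106.764 − 3.229×37.2 = −13.3548; K_2 = 3.13728 − 3.229×(1.58 + 3.04) = −11.7807.
Balance: K_1 = K_2 − x×(3.229 − 3.021), so x = (K_2 − K_1)/(3.229 − 3.021) = 1.5741/0.208 = 7.57 km.

7.57 km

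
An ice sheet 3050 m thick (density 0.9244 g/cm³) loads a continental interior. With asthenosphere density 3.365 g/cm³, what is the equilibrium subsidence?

Balancing pressure at the compensation depth: the ice load ρ_ice t is balanced by mantle displaced below, ρ_m s.
s = t ρ_ice / ρ_m = 3050 m × 0.9244/3.365 = 838 m.

838 m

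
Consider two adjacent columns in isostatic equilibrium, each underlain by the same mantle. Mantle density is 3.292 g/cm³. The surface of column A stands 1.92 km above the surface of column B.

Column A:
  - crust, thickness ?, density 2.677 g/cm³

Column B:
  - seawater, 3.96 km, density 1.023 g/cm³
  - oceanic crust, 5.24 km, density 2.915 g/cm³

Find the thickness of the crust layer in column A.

Take the compensation level at the base of the deeper column (depth z_c below the surface of column A) and equate Σ ρ_i t_i down to z_c; mantle fills any gap and the z_c terms cancel.
Column A: x×2.677 + (z_c − 0 − x)×3.292
Column B: 1.92×0 + 3.96×1.023 + 5.24×2.915 + (z_c − 1.92 − 9.2)×3.292
The z_c×3.292 term appears on both sides and cancels. Collect the known terms of each column as K = Σ(ρt)_known − 3.292 × (depth of known layers): K_A = 0 − 3.292×0 = 0; K_B = 19.32568 − 3.292×(1.92 + 9.2) = −17.28136.
Balance: K_A − x×(3.292 − 2.677) = K_B, so x = (K_A − K_B)/(3.292 − 2.677) = 17.2814/0.615 = 28.1 km.

28.1 km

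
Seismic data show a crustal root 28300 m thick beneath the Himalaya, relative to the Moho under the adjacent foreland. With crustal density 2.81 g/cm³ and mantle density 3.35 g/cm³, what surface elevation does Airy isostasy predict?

In Airy isostatic equilibrium: ρ_c h = (ρ_m − ρ_c) r.
h = r (ρ_m − ρ_c) / ρ_c = 28300 m × (3.35 − 2.81) / 2.81 = 5440 m.

5440 m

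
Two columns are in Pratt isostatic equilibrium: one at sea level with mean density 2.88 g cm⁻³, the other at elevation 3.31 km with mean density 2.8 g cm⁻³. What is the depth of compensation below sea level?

ρ_ref D = ρ (D + h) → D (ρ_ref − ρ) = ρ h.
D = ρ h/(ρ_ref − ρ) = 2.8 × 3.31 km/(2.88 − 2.8) = 116 km.

116 km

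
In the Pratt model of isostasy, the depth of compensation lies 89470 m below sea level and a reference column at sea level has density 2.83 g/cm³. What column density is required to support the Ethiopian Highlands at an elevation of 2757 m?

Pratt balance: ρ_ref D = ρ (D + h).
ρ = ρ_ref D/(D + h) = 2.83 × 89470 m/(89470 m + 2757 m) = 2.75 g/cm³.

2.75 g/cm³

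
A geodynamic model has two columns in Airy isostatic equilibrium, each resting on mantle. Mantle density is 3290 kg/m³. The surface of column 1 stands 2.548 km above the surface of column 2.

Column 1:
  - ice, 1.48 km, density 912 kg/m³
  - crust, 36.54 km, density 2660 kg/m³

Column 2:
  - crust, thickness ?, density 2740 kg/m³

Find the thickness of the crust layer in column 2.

33 km

Take the compensation level at the base of the deeper column (depth z_c below the surface of column 1) and equate Σ ρ_i t_i down to z_c; mantle fills any gap and the z_c terms cancel.
Column 1: 1.48×912 + 36.54×2660 + (z_c − 38.02)×3290
Column 2: 2.548×0 + x×2740 + (z_c − 2.548 − 0 − x)×3290
The z_c×3290 term appears on both sides and cancels. Collect the known terms of each column as K = Σ(ρt)_known − 3290 × (depth of known layers): K_1 = 98546.16 − 3290×38.02 = −26539.64; K_2 = 0 − 3290×(2.548 + 0) = −8382.92.
Balance: K_1 = K_2 − x×(3290 − 2740), so x = (K_2 − K_1)/(3290 − 2740) = 18156.7/550 = 33 km.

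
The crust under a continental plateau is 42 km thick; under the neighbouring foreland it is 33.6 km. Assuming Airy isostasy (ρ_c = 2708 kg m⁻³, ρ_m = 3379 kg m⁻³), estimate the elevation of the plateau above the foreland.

1.67 km

Excess crust Δ = 42 km − 33.6 km = 8.4 km, split between elevation h and root r with h + r = Δ.
Airy balance ρ_c h = (ρ_m − ρ_c) r gives r = h ρ_c/(ρ_m − ρ_c), so h (1 + ρ_c/(ρ_m − ρ_c)) = Δ, i.e. h = Δ (ρ_m − ρ_c)/ρ_m.
h = 8.4 km × 671/3379 = 1.67 km.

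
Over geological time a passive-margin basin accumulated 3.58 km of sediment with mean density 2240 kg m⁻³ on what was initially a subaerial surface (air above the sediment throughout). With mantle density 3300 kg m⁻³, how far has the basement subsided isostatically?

2.43 km

Subaerial load: s = t ρ_sed / ρ_m = 3.58 km × 2240/3300 = 2.43 km.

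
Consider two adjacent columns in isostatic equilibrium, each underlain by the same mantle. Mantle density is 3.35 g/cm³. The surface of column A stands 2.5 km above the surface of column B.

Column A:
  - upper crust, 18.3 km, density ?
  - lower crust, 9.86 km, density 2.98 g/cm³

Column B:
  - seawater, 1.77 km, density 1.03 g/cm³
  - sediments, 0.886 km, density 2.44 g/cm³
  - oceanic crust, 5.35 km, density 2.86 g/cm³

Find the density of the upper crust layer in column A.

2.68 g/cm³

Take the compensation level at the base of the deeper column (depth z_c below the surface of column A) and equate Σ ρ_i t_i down to z_c; mantle fills any gap and the z_c terms cancel.
Column A: 18.3×ρ + 9.86×2.98 + (z_c − 28.16)×3.35
Column B: 2.5×0 + 1.77×1.03 + 0.886×2.44 + 5.35×2.86 + (z_c − 2.5 − 8.006)×3.35
The z_c×3.35 term appears on both sides and cancels. Collect the known terms of each column as K = Σ(ρt)_known − 3.35 × (depth of known layers): K_A = 29.3828 − 3.35×28.16 = −64.9532; K_B = 19.28594 − 3.35×(2.5 + 8.006) = −15.90916.
Balance: K_A + 18.3×ρ = K_B, so ρ = (K_B − K_A)/18.3 = 49.044/18.3 = 2.68 g/cm³.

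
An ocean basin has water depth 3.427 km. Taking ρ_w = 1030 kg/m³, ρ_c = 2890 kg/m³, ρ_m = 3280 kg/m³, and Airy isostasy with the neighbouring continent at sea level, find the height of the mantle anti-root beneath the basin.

Equating mass per unit area of the two columns: replacing crust with seawater at the top is compensated by replacing crust with mantle at the base: d (ρ_c − ρ_w) = a (ρ_m − ρ_c).
a = d (ρ_c − ρ_w)/(ρ_m − ρ_c) = 3.427 km × 1860/390 = 16.3 km.

16.3 km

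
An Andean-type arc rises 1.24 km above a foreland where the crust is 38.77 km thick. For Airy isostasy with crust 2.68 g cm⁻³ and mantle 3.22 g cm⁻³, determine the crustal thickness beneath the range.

Root depth r = h ρ_c / (ρ_m − ρ_c) = 1.24 km × 2.68 / 0.54 = 6.154 km.
Total thickness = T + h + r = 38.77 km + 1.24 km + 6.154 km = 46.2 km.

46.2 km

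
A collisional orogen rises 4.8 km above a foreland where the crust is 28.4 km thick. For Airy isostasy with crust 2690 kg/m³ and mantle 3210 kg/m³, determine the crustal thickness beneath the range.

58 km

Root depth r = h ρ_c / (ρ_m − ρ_c) = 4.8 km × 2690 / 520 = 24.83 km.
Total thickness = T + h + r = 28.4 km + 4.8 km + 24.83 km = 58 km.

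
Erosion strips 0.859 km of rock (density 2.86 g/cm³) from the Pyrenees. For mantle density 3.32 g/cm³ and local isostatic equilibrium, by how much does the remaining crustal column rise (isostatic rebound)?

0.74 km

Unloading: uplift u = e ρ_c/ρ_m = 0.859 km × 2.86/3.32 = 0.74 km.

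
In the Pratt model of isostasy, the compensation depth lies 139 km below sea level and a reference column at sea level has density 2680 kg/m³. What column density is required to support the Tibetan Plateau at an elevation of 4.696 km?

2590 kg/m³

Pratt balance: ρ_ref D = ρ (D + h).
ρ = ρ_ref D/(D + h) = 2680 × 139 km/(139 km + 4.696 km) = 2590 kg/m³.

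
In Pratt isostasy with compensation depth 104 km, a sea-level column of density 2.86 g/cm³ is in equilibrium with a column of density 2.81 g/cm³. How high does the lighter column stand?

1.85 km

ρ_ref D = ρ (D + h) → h = D (ρ_ref − ρ)/ρ.
h = 104 km × (2.86 − 2.81)/2.81 = 1.85 km.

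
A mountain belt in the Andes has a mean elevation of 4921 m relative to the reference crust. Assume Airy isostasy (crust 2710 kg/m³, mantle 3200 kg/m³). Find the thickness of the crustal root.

Equating mass per unit area of the two columns: the weight of the topography is balanced by the buoyancy of the root, ρ_c h = (ρ_m − ρ_c) r.
r = h · ρ_c / (ρ_m − ρ_c) = 4921 m × 2710 / (3200 − 2710) = 27200 m.

27200 m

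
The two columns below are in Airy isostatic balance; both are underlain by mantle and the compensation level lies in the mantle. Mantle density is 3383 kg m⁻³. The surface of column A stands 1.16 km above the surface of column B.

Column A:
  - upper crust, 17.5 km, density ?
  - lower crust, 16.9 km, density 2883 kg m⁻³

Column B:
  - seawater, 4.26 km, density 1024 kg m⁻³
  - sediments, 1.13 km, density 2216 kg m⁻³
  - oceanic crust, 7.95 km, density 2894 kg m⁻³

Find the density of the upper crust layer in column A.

2770 kg m⁻³

Take the compensation level at the base of the deeper column (depth z_c below the surface of column A) and equate Σ ρ_i t_i down to z_c; mantle fills any gap and the z_c terms cancel.
Column A: 17.5×ρ + 16.9×2883 + (z_c − 34.4)×3383
Column B: 1.16×0 + 4.26×1024 + 1.13×2216 + 7.95×2894 + (z_c − 1.16 − 13.34)×3383
The z_c×3383 term appears on both sides and cancels. Collect the known terms of each column as K = Σ(ρt)_known − 3383 × (depth of known layers): K_A = 48722.7 − 3383×34.4 = −67652.5; K_B = 29873.62 − 3383×(1.16 + 13.34) = −19179.88.
Balance: K_A + 17.5×ρ = K_B, so ρ = (K_B − K_A)/17.5 = 48472.6/17.5 = 2770 kg m⁻³.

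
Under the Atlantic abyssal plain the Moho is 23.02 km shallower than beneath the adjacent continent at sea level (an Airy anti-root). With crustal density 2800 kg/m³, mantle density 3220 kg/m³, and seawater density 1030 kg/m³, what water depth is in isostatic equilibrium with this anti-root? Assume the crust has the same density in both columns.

Replacing a thickness d of crust by seawater at the top must be balanced by replacing crust with mantle at the base: d (ρ_c − ρ_w) = a (ρ_m − ρ_c).
d = a (ρ_m − ρ_c)/(ρ_c − ρ_w) = 23.02 km × 420/1770 = 5.46 km.

5.46 km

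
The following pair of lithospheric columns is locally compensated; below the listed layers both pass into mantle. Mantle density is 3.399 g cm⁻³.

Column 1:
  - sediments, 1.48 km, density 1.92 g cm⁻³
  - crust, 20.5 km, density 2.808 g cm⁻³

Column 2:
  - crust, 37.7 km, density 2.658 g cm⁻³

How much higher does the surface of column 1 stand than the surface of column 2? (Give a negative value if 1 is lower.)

−4.01 km

For any compensation level in the mantle, the mantle terms cancel and isostasy reduces to e = (Σt_1 − Σt_2) − (Σ(ρt)_1 − Σ(ρt)_2) / ρ_m.
Σt_1 = 21.98 km; Σt_2 = 37.7 km; Σ(ρt)_1 = 60.4056; Σ(ρt)_2 = 100.2066 (in km·g cm⁻³).
e = (21.98 − 37.7) − (60.4056 − 100.2066) / 3.399 = −4.01 km.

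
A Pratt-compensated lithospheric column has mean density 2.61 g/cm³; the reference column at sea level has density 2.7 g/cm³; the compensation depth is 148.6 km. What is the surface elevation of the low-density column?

ρ_ref D = ρ (D + h) → h = D (ρ_ref − ρ)/ρ.
h = 148.6 km × (2.7 − 2.61)/2.61 = 5.12 km.

5.12 km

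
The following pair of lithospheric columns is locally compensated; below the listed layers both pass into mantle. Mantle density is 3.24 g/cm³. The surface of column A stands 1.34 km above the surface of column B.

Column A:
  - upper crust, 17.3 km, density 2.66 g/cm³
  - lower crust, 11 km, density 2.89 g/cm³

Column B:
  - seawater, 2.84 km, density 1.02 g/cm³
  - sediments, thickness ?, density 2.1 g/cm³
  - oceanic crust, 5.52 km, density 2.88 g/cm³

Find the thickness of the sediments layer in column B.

Take the compensation level at the base of the deeper column (depth z_c below the surface of column A) and equate Σ ρ_i t_i down to z_c; mantle fills any gap and the z_c terms cancel.
Column A: 17.3×2.66 + 11×2.89 + (z_c − 28.3)×3.24
Column B: 1.34×0 + 2.84×1.02 + x×2.1 + 5.52×2.88 + (z_c − 1.34 − 8.36 − x)×3.24
The z_c×3.24 term appears on both sides and cancels. Collect the known terms of each column as K = Σ(ρt)_known − 3.24 × (depth of known layers): K_A = 77.808 − 3.24×28.3 = −13.884; K_B = 18.7944 − 3.24×(1.34 + 8.36) = −12.6336.
Balance: K_A = K_B − x×(3.24 − 2.1), so x = (K_B − K_A)/(3.24 − 2.1) = 1.2504/1.14 = 1.1 km.

1.1 km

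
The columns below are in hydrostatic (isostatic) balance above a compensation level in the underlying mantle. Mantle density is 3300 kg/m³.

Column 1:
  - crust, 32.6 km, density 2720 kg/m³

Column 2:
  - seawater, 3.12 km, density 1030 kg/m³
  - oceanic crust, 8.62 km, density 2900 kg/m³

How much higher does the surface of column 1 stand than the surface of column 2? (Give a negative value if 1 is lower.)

2.54 km

For any compensation level in the mantle, the mantle terms cancel and isostasy reduces to e = (Σt_1 − Σt_2) − (Σ(ρt)_1 − Σ(ρt)_2) / ρ_m.
Σt_1 = 32.6 km; Σt_2 = 11.74 km; Σ(ρt)_1 = 88672; Σ(ρt)_2 = 28211.6 (in km·kg/m³).
e = (32.6 − 11.74) − (88672 − 28211.6) / 3300 = 2.54 km.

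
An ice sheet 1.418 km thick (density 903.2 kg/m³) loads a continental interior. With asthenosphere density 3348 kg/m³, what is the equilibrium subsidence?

0.383 km

By Archimedes' principle applied to the lithosphere: the ice load ρ_ice t is balanced by mantle displaced below, ρ_m s.
s = t ρ_ice / ρ_m = 1.418 km × 903.2/3348 = 0.383 km.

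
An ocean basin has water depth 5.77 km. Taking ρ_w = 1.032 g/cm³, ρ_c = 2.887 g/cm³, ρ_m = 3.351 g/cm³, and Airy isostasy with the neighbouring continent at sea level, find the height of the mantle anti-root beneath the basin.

23.1 km

In Airy isostatic equilibrium: replacing crust with seawater at the top is compensated by replacing crust with mantle at the base: d (ρ_c − ρ_w) = a (ρ_m − ρ_c).
a = d (ρ_c − ρ_w)/(ρ_m − ρ_c) = 5.77 km × 1.855/0.464 = 23.1 km.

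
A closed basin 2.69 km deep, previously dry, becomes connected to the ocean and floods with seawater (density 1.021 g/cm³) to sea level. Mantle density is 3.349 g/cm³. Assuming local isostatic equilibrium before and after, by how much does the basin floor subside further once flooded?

1.18 km

After flooding the water column is d + s deep. Its weight must equal the weight of mantle displaced by the extra subsidence s: (d + s) ρ_w = s ρ_m.
s = d ρ_w / (ρ_m − ρ_w) = 2.69 km × 1.021/(3.349 − 1.021) = 1.18 km.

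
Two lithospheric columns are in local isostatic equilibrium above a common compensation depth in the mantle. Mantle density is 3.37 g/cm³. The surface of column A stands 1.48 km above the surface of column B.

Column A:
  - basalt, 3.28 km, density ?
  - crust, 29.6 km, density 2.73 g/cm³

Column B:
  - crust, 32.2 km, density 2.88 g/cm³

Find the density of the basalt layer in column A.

2.81 g/cm³

Take the compensation level at the base of the deeper column (depth z_c below the surface of column A) and equate Σ ρ_i t_i down to z_c; mantle fills any gap and the z_c terms cancel.
Column A: 3.28×ρ + 29.6×2.73 + (z_c − 32.88)×3.37
Column B: 1.48×0 + 32.2×2.88 + (z_c − 1.48 − 32.2)×3.37
The z_c×3.37 term appears on both sides and cancels. Collect the known terms of each column as K = Σ(ρt)_known − 3.37 × (depth of known layers): K_A = 80.808 − 3.37×32.88 = −29.9976; K_B = 92.736 − 3.37×(1.48 + 32.2) = −20.7656.
Balance: K_A + 3.28×ρ = K_B, so ρ = (K_B − K_A)/3.28 = 9.232/3.28 = 2.81 g/cm³.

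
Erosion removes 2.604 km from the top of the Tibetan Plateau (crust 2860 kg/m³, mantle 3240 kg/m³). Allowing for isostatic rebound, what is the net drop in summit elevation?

Rebound u = e ρ_c/ρ_m = 2.604 km × 2860/3240 = 2.299 km.
Net surface drop = e − u = 2.604 km − 2.299 km = e (ρ_m − ρ_c)/ρ_m = 0.305 km.

0.305 km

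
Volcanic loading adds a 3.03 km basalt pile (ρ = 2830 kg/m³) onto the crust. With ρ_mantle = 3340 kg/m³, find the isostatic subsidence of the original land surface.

Subaerial loading: s = t ρ_load / ρ_m.
s = 3.03 km × 2830/3340 = 2.57 km.

2.57 km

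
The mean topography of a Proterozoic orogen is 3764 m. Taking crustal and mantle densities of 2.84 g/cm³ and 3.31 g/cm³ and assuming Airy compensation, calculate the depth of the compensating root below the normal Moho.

22700 m

Isostatic balance requires: the weight of the topography is balanced by the buoyancy of the root, ρ_c h = (ρ_m − ρ_c) r.
r = h · ρ_c / (ρ_m − ρ_c) = 3764 m × 2.84 / (3.31 − 2.84) = 22700 m.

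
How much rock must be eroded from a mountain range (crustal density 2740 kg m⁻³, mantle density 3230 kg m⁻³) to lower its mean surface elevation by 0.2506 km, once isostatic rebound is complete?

Net drop Δ = e − u = e − e ρ_c/ρ_m = e (ρ_m − ρ_c)/ρ_m.
e = Δ ρ_m/(ρ_m − ρ_c) = 0.2506 km × 3230/490 = 1.65 km.

1.65 km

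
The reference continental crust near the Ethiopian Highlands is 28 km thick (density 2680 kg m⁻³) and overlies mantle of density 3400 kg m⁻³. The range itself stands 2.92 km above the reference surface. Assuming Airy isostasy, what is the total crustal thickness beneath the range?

Root depth r = h ρ_c / (ρ_m − ρ_c) = 2.92 km × 2680 / 720 = 10.87 km.
Total thickness = T + h + r = 28 km + 2.92 km + 10.87 km = 41.8 km.

41.8 km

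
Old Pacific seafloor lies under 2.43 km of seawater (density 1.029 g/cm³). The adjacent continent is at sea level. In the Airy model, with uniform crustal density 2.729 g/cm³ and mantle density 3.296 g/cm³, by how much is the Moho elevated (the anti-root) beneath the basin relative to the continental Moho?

7.29 km

For local isostatic compensation: replacing crust with seawater at the top is compensated by replacing crust with mantle at the base: d (ρ_c − ρ_w) = a (ρ_m − ρ_c).
a = d (ρ_c − ρ_w)/(ρ_m − ρ_c) = 2.43 km × 1.7/0.567 = 7.29 km.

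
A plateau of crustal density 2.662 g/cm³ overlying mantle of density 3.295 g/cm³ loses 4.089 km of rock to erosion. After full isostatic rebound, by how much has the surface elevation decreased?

0.786 km

Rebound u = e ρ_c/ρ_m = 4.089 km × 2.662/3.295 = 3.303 km.
Net surface drop = e − u = 4.089 km − 3.303 km = e (ρ_m − ρ_c)/ρ_m = 0.786 km.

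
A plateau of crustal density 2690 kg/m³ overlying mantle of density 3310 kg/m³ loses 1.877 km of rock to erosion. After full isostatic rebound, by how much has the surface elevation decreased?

Rebound u = e ρ_c/ρ_m = 1.877 km × 2690/3310 = 1.525 km.
Net surface drop = e − u = 1.877 km − 1.525 km = e (ρ_m − ρ_c)/ρ_m = 0.352 km.

0.352 km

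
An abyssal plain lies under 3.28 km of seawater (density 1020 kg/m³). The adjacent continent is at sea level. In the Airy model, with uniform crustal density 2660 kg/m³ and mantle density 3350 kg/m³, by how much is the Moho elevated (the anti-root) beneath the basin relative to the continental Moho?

Isostatic balance requires: replacing crust with seawater at the top is compensated by replacing crust with mantle at the base: d (ρ_c − ρ_w) = a (ρ_m − ρ_c).
a = d (ρ_c − ρ_w)/(ρ_m − ρ_c) = 3.28 km × 1640/690 = 7.8 km.

7.8 km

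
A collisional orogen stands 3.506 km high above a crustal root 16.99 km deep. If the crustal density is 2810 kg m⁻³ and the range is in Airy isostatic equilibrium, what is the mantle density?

Airy balance: ρ_c h = (ρ_m − ρ_c) r → ρ_m = ρ_c (1 + h/r).
ρ_m = 2810 × (1 + 3.506 km/16.99 km) = 3390 kg m⁻³.

3390 kg m⁻³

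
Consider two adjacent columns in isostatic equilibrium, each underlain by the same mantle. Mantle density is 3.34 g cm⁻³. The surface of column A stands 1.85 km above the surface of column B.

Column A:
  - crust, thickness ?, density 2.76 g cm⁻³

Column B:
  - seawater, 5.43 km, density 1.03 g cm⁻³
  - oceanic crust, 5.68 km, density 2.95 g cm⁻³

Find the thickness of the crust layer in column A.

36.1 km

Take the compensation level at the base of the deeper column (depth z_c below the surface of column A) and equate Σ ρ_i t_i down to z_c; mantle fills any gap and the z_c terms cancel.
Column A: x×2.76 + (z_c − 0 − x)×3.34
Column B: 1.85×0 + 5.43×1.03 + 5.68×2.95 + (z_c − 1.85 − 11.11)×3.34
The z_c×3.34 term appears on both sides and cancels. Collect the known terms of each column as K = Σ(ρt)_known − 3.34 × (depth of known layers): K_A = 0 − 3.34×0 = 0; K_B = 22.3489 − 3.34×(1.85 + 11.11) = −20.9375.
Balance: K_A − x×(3.34 − 2.76) = K_B, so x = (K_A − K_B)/(3.34 − 2.76) = 20.9375/0.58 = 36.1 km.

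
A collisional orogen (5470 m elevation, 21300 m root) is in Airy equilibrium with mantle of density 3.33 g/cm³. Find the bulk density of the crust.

2.65 g/cm³

ρ_c h = (ρ_m − ρ_c) r → ρ_c (h + r) = ρ_m r → ρ_c = ρ_m r / (h + r).
ρ_c = 3.33 × 21300 m / (5470 m + 21300 m) = 2.65 g/cm³.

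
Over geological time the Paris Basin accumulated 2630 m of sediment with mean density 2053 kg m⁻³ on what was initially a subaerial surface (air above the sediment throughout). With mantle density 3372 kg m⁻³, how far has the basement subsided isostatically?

Subaerial load: s = t ρ_sed / ρ_m = 2630 m × 2053/3372 = 1600 m.

1600 m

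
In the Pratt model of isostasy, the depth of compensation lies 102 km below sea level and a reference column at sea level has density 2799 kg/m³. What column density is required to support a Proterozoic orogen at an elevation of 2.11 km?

2740 kg/m³

Pratt balance: ρ_ref D = ρ (D + h).
ρ = ρ_ref D/(D + h) = 2799 × 102 km/(102 km + 2.11 km) = 2740 kg/m³.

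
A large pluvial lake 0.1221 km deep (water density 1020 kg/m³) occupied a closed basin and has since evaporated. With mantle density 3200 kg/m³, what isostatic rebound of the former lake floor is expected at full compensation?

0.0389 km

u = d ρ_w/ρ_m = 0.1221 km × 1020/3200 = 0.0389 km.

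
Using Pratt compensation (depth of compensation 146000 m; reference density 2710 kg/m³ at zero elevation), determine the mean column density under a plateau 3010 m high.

2660 kg/m³

Pratt balance: ρ_ref D = ρ (D + h).
ρ = ρ_ref D/(D + h) = 2710 × 146000 m/(146000 m + 3010 m) = 2660 kg/m³.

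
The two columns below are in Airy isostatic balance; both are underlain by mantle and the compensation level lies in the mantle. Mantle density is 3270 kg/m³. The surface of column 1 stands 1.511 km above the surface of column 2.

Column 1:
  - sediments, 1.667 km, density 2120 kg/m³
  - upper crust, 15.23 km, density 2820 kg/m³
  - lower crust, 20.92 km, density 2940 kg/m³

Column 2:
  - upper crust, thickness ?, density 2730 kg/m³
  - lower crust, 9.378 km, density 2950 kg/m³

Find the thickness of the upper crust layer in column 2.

14.3 km

Take the compensation level at the base of the deeper column (depth z_c below the surface of column 1) and equate Σ ρ_i t_i down to z_c; mantle fills any gap and the z_c terms cancel.
Column 1: 1.667×2120 + 15.23×2820 + 20.92×2940 + (z_c − 37.817)×3270
Column 2: 1.511×0 + x×2730 + 9.378×2950 + (z_c − 1.511 − 9.378 − x)×3270
The z_c×3270 term appears on both sides and cancels. Collect the known terms of each column as K = Σ(ρt)_known − 3270 × (depth of known layers): K_1 = 107987.44 − 3270×37.817 = −15674.15; K_2 = 27665.1 − 3270×(1.511 + 9.378) = −7941.93.
Balance: K_1 = K_2 − x×(3270 − 2730), so x = (K_2 − K_1)/(3270 − 2730) = 7732.22/540 = 14.3 km.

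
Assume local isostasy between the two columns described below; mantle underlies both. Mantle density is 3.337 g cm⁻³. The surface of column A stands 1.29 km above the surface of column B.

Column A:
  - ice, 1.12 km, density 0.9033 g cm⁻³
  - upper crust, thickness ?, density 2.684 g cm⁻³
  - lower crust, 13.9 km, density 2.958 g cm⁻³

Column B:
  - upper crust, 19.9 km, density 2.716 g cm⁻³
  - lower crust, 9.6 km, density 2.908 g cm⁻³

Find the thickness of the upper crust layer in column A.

19.6 km

Take the compensation level at the base of the deeper column (depth z_c below the surface of column A) and equate Σ ρ_i t_i down to z_c; mantle fills any gap and the z_c terms cancel.
Column A: 1.12×0.9033 + x×2.684 + 13.9×2.958 + (z_c − 15.02 − x)×3.337
Column B: 1.29×0 + 19.9×2.716 + 9.6×2.908 + (z_c − 1.29 − 29.5)×3.337
The z_c×3.337 term appears on both sides and cancels. Collect the known terms of each column as K = Σ(ρt)_known − 3.337 × (depth of known layers): K_A = 42.127896 − 3.337×15.02 = −7.993844; K_B = 81.9652 − 3.337×(1.29 + 29.5) = −20.78103.
Balance: K_A − x×(3.337 − 2.684) = K_B, so x = (K_A − K_B)/(3.337 − 2.684) = 12.7872/0.653 = 19.6 km.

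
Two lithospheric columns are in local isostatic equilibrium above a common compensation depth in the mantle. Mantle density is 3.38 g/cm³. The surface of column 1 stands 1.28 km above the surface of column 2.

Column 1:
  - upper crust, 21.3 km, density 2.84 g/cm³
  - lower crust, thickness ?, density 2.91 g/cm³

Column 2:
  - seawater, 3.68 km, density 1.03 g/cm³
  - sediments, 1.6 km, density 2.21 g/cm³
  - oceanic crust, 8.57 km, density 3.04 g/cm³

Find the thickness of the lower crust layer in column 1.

Take the compensation level at the base of the deeper column (depth z_c below the surface of column 1) and equate Σ ρ_i t_i down to z_c; mantle fills any gap and the z_c terms cancel.
Column 1: 21.3×2.84 + x×2.91 + (z_c − 21.3 − x)×3.38
Column 2: 1.28×0 + 3.68×1.03 + 1.6×2.21 + 8.57×3.04 + (z_c − 1.28 − 13.85)×3.38
The z_c×3.38 term appears on both sides and cancels. Collect the known terms of each column as K = Σ(ρt)_known − 3.38 × (depth of known layers): K_1 = 60.492 − 3.38×21.3 = −11.502; K_2 = 33.3792 − 3.38×(1.28 + 13.85) = −17.7602.
Balance: K_1 − x×(3.38 − 2.91) = K_2, so x = (K_1 − K_2)/(3.38 − 2.91) = 6.2582/0.47 = 13.3 km.

13.3 km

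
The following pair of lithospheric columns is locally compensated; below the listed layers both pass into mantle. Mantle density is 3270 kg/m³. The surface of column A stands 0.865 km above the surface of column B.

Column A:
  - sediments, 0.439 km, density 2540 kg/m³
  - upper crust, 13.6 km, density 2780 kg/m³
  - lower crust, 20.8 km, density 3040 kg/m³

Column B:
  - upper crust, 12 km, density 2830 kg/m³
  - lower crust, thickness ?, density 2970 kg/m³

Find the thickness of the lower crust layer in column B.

12.2 km

Take the compensation level at the base of the deeper column (depth z_c below the surface of column A) and equate Σ ρ_i t_i down to z_c; mantle fills any gap and the z_c terms cancel.
Column A: 0.439×2540 + 13.6×2780 + 20.8×3040 + (z_c − 34.839)×3270
Column B: 0.865×0 + 12×2830 + x×2970 + (z_c − 0.865 − 12 − x)×3270
The z_c×3270 term appears on both sides and cancels. Collect the known terms of each column as K = Σ(ρt)_known − 3270 × (depth of known layers): K_A = 102155.06 − 3270×34.839 = −11768.47; K_B = 33960 − 3270×(0.865 + 12) = −8108.55.
Balance: K_A = K_B − x×(3270 − 2970), so x = (K_B − K_A)/(3270 − 2970) = 3659.92/300 = 12.2 km.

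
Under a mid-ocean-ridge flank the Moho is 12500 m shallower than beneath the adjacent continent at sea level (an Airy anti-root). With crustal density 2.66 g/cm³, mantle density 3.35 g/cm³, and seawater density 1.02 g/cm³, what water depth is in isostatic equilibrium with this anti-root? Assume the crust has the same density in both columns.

Replacing a thickness d of crust by seawater at the top must be balanced by replacing crust with mantle at the base: d (ρ_c − ρ_w) = a (ρ_m − ρ_c).
d = a (ρ_m − ρ_c)/(ρ_c − ρ_w) = 12500 m × 0.69/1.64 = 5260 m.

5260 m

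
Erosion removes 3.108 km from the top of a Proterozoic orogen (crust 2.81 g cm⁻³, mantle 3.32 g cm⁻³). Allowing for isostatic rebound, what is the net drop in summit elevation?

0.477 km

Rebound u = e ρ_c/ρ_m = 3.108 km × 2.81/3.32 = 2.631 km.
Net surface drop = e − u = 3.108 km − 2.631 km = e (ρ_m − ρ_c)/ρ_m = 0.477 km.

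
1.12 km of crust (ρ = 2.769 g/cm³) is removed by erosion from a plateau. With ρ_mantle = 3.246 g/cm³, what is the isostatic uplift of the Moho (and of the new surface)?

Unloading: uplift u = e ρ_c/ρ_m = 1.12 km × 2.769/3.246 = 0.955 km.

0.955 km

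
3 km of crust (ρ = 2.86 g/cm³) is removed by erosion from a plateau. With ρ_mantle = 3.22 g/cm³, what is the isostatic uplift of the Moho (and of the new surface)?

2.66 km

Unloading: uplift u = e ρ_c/ρ_m = 3 km × 2.86/3.22 = 2.66 km.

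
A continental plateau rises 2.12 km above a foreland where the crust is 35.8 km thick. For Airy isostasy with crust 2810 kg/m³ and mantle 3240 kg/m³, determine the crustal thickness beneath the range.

51.8 km

Root depth r = h ρ_c / (ρ_m − ρ_c) = 2.12 km × 2810 / 430 = 13.85 km.
Total thickness = T + h + r = 35.8 km + 2.12 km + 13.85 km = 51.8 km.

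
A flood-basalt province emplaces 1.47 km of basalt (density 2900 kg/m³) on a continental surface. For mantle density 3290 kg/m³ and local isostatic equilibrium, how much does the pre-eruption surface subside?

Subaerial loading: s = t ρ_load / ρ_m.
s = 1.47 km × 2900/3290 = 1.3 km.

1.3 km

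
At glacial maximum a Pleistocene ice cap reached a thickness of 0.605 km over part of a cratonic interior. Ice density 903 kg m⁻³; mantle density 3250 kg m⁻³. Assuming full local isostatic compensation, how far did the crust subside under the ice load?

0.168 km

For local isostatic compensation: the ice load ρ_ice t is balanced by mantle displaced below, ρ_m s.
s = t ρ_ice / ρ_m = 0.605 km × 903/3250 = 0.168 km.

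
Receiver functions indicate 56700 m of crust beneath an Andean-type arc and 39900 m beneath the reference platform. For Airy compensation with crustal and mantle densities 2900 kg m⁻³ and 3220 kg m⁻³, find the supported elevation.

Excess crust Δ = 56700 m − 39900 m = 16800 m, split between elevation h and root r with h + r = Δ.
Airy balance ρ_c h = (ρ_m − ρ_c) r gives r = h ρ_c/(ρ_m − ρ_c), so h (1 + ρ_c/(ρ_m − ρ_c)) = Δ, i.e. h = Δ (ρ_m − ρ_c)/ρ_m.
h = 16800 m × 320/3220 = 1670 m.

1670 m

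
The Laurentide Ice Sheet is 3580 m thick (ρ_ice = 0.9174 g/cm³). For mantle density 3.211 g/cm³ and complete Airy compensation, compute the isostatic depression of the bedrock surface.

Balancing pressure at the compensation depth: the ice load ρ_ice t is balanced by mantle displaced below, ρ_m s.
s = t ρ_ice / ρ_m = 3580 m × 0.9174/3.211 = 1020 m.

1020 m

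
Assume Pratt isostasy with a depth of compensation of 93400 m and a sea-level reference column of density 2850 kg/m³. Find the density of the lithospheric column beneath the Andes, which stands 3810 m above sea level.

Pratt balance: ρ_ref D = ρ (D + h).
ρ = ρ_ref D/(D + h) = 2850 × 93400 m/(93400 m + 3810 m) = 2740 kg/m³.

2740 kg/m³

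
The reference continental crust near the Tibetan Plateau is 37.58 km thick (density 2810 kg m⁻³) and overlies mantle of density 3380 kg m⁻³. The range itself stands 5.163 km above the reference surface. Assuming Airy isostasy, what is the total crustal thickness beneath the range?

Root depth r = h ρ_c / (ρ_m − ρ_c) = 5.163 km × 2810 / 570 = 25.45 km.
Total thickness = T + h + r = 37.58 km + 5.163 km + 25.45 km = 68.2 km.

68.2 km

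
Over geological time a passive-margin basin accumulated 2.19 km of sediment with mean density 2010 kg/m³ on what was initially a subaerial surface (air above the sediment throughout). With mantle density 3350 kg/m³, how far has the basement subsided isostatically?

Subaerial load: s = t ρ_sed / ρ_m = 2.19 km × 2010/3350 = 1.31 km.

1.31 km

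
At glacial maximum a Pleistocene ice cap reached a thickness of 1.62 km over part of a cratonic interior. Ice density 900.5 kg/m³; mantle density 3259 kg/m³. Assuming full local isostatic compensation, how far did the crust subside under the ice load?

0.448 km

By Archimedes' principle applied to the lithosphere: the ice load ρ_ice t is balanced by mantle displaced below, ρ_m s.
s = t ρ_ice / ρ_m = 1.62 km × 900.5/3259 = 0.448 km.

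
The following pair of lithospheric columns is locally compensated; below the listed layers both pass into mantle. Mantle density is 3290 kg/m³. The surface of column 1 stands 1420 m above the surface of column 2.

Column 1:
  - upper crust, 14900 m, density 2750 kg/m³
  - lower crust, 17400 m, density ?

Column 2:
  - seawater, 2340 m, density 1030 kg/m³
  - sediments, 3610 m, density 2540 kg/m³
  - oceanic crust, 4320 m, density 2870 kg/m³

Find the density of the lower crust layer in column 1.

Take the compensation level at the base of the deeper column (depth z_c below the surface of column 1) and equate Σ ρ_i t_i down to z_c; mantle fills any gap and the z_c terms cancel.
Column 1: 14900×2750 + 17400×ρ + (z_c − 32300)×3290
Column 2: 1420×0 + 2340×1030 + 3610×2540 + 4320×2870 + (z_c − 1420 − 10270)×3290
The z_c×3290 term appears on both sides and cancels. Collect the known terms of each column as K = Σ(ρt)_known − 3290 × (depth of known layers): K_1 = 40975000 − 3290×32300 = −65292000; K_2 = 23978000 − 3290×(1420 + 10270) = −14482100.
Balance: K_1 + 17400×ρ = K_2, so ρ = (K_2 − K_1)/17400 = 50809900/17400 = 2920 kg/m³.

2920 kg/m³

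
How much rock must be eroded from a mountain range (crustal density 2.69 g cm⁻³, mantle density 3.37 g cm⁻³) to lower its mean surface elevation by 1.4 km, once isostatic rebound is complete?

Net drop Δ = e − u = e − e ρ_c/ρ_m = e (ρ_m − ρ_c)/ρ_m.
e = Δ ρ_m/(ρ_m − ρ_c) = 1.4 km × 3.37/0.68 = 6.94 km.

6.94 km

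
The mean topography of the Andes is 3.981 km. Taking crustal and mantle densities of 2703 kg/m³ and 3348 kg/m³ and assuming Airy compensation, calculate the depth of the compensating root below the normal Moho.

Isostatic balance requires: the weight of the topography is balanced by the buoyancy of the root, ρ_c h = (ρ_m − ρ_c) r.
r = h · ρ_c / (ρ_m − ρ_c) = 3.981 km × 2703 / (3348 − 2703) = 16.7 km.

16.7 km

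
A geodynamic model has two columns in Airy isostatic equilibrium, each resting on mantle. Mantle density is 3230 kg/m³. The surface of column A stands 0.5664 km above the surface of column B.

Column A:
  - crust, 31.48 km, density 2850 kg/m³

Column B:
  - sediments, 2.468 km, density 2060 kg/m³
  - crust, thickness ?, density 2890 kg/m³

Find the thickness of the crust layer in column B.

Take the compensation level at the base of the deeper column (depth z_c below the surface of column A) and equate Σ ρ_i t_i down to z_c; mantle fills any gap and the z_c terms cancel.
Column A: 31.48×2850 + (z_c − 31.48)×3230
Column B: 0.5664×0 + 2.468×2060 + x×2890 + (z_c − 0.5664 − 2.468 − x)×3230
The z_c×3230 term appears on both sides and cancels. Collect the known terms of each column as K = Σ(ρt)_known − 3230 × (depth of known layers): K_A = 89718 − 3230×31.48 = −11962.4; K_B = 5084.08 − 3230×(0.5664 + 2.468) = −4717.032.
Balance: K_A = K_B − x×(3230 − 2890), so x = (K_B − K_A)/(3230 − 2890) = 7245.37/340 = 21.3 km.

21.3 km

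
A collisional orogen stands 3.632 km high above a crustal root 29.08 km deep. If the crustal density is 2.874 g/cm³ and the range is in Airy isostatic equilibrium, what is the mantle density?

3.23 g/cm³

Airy balance: ρ_c h = (ρ_m − ρ_c) r → ρ_m = ρ_c (1 + h/r).
ρ_m = 2.874 × (1 + 3.632 km/29.08 km) = 3.23 g/cm³.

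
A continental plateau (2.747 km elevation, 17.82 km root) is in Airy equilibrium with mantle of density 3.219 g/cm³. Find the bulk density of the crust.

2.79 g/cm³

ρ_c h = (ρ_m − ρ_c) r → ρ_c (h + r) = ρ_m r → ρ_c = ρ_m r / (h + r).
ρ_c = 3.219 × 17.82 km / (2.747 km + 17.82 km) = 2.79 g/cm³.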